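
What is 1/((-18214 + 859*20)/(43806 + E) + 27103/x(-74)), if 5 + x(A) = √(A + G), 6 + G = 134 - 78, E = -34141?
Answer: -4219749119255/22873590150417323 + 5063503068350*I*√6/68620770451251969 ≈ -0.00018448 + 0.00018075*I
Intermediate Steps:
G = 50 (G = -6 + (134 - 78) = -6 + 56 = 50)
x(A) = -5 + √(50 + A) (x(A) = -5 + √(A + 50) = -5 + √(50 + A))
1/((-18214 + 859*20)/(43806 + E) + 27103/x(-74)) = 1/((-18214 + 859*20)/(43806 - 34141) + 27103/(-5 + √(50 - 74))) = 1/((-18214 + 17180)/9665 + 27103/(-5 + √(-24))) = 1/(-1034*1/9665 + 27103/(-5 + 2*I*√6)) = 1/(-1034/9665 + 27103/(-5 + 2*I*√6))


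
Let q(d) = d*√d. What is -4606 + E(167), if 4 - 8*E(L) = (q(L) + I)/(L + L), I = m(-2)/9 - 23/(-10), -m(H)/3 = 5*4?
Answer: -369176749/80160 - √167/16 ≈ -4606.3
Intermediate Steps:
m(H) = -60 (m(H) = -15*4 = -3*20 = -60)
I = -131/30 (I = -60/9 - 23/(-10) = -60*⅑ - 23*(-⅒) = -20/3 + 23/10 = -131/30 ≈ -4.3667)
q(d) = d^(3/2)
E(L) = ½ - (-131/30 + L^(3/2))/(16*L) (E(L) = ½ - (L^(3/2) - 131/30)/(8*(L + L)) = ½ - (-131/30 + L^(3/2))/(8*(2*L)) = ½ - (-131/30 + L^(3/2))*1/(2*L)/8 = ½ - (-131/30 + L^(3/2))/(16*L))
-4606 + E(167) = -4606 + (1/480)*(131 - 5010*√167 + 240*167)/167 = -4606 + (1/480)*(1/167)*(131 - 5010*√167 + 40080) = -4606 + (1/480)*(1/167)*(40211 - 5010*√167) = -4606 + (40211/80160 - √167/16) = -369176749/80160 - √167/16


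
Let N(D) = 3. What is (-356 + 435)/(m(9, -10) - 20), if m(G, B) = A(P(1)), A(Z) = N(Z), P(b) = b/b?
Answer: -79/17 ≈ -4.6471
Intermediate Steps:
P(b) = 1
A(Z) = 3
m(G, B) = 3
(-356 + 435)/(m(9, -10) - 20) = (-356 + 435)/(3 - 20) = 79/(-17) = 79*(-1/17) = -79/17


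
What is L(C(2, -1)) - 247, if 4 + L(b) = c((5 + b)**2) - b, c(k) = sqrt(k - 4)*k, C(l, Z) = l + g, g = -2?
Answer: -251 + 25*sqrt(21) ≈ -136.44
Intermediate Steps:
C(l, Z) = -2 + l (C(l, Z) = l - 2 = -2 + l)
c(k) = k*sqrt(-4 + k) (c(k) = sqrt(-4 + k)*k = k*sqrt(-4 + k))
L(b) = -4 - b + sqrt(-4 + (5 + b)**2)*(5 + b)**2 (L(b) = -4 + ((5 + b)**2*sqrt(-4 + (5 + b)**2) - b) = -4 + (sqrt(-4 + (5 + b)**2)*(5 + b)**2 - b) = -4 + (-b + sqrt(-4 + (5 + b)**2)*(5 + b)**2) = -4 - b + sqrt(-4 + (5 + b)**2)*(5 + b)**2)
L(C(2, -1)) - 247 = (-4 - (-2 + 2) + sqrt(-4 + (5 + (-2 + 2))**2)*(5 + (-2 + 2))**2) - 247 = (-4 - 1*0 + sqrt(-4 + (5 + 0)**2)*(5 + 0)**2) - 247 = (-4 + 0 + sqrt(-4 + 5**2)*5**2) - 247 = (-4 + 0 + sqrt(-4 + 25)*25) - 247 = (-4 + 0 + sqrt(21)*25) - 247 = (-4 + 0 + 25*sqrt(21)) - 247 = (-4 + 25*sqrt(21)) - 247 = -251 + 25*sqrt(21)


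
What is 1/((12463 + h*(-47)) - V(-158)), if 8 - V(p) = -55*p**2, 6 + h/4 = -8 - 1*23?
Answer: -1/1353609 ≈ -7.3877e-7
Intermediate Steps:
h = -148 (h = -24 + 4*(-8 - 1*23) = -24 + 4*(-8 - 23) = -24 + 4*(-31) = -24 - 124 = -148)
V(p) = 8 + 55*p**2 (V(p) = 8 - (-55)*p**2 = 8 + 55*p**2)
1/((12463 + h*(-47)) - V(-158)) = 1/((12463 - 148*(-47)) - (8 + 55*(-158)**2)) = 1/((12463 + 6956) - (8 + 55*24964)) = 1/(19419 - (8 + 1373020)) = 1/(19419 - 1*1373028) = 1/(19419 - 1373028) = 1/(-1353609) = -1/1353609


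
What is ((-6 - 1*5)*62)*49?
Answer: -33418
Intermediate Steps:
((-6 - 1*5)*62)*49 = ((-6 - 5)*62)*49 = -11*62*49 = -682*49 = -33418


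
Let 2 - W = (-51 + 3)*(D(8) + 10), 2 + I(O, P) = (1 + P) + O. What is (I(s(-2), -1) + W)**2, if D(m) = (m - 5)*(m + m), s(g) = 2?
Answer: 7761796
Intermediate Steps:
D(m) = 2*m*(-5 + m) (D(m) = (-5 + m)*(2*m) = 2*m*(-5 + m))
I(O, P) = -1 + O + P (I(O, P) = -2 + ((1 + P) + O) = -2 + (1 + O + P) = -1 + O + P)
W = 2786 (W = 2 - (-51 + 3)*(2*8*(-5 + 8) + 10) = 2 - (-48)*(2*8*3 + 10) = 2 - (-48)*(48 + 10) = 2 - (-48)*58 = 2 - 1*(-2784) = 2 + 2784 = 2786)
(I(s(-2), -1) + W)**2 = ((-1 + 2 - 1) + 2786)**2 = (0 + 2786)**2 = 2786**2 = 7761796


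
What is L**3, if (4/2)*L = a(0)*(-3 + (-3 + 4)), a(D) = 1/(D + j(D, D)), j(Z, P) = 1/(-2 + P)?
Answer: 8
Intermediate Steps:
a(D) = 1/(D + 1/(-2 + D))
L = 2 (L = (((-2 + 0)/(1 + 0*(-2 + 0)))*(-3 + (-3 + 4)))/2 = ((-2/(1 + 0*(-2)))*(-3 + 1))/2 = ((-2/(1 + 0))*(-2))/2 = ((-2/1)*(-2))/2 = ((1*(-2))*(-2))/2 = (-2*(-2))/2 = (1/2)*4 = 2)
L**3 = 2**3 = 8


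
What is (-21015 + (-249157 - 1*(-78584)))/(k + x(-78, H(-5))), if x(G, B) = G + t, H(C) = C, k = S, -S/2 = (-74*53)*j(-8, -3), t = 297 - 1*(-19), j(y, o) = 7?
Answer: -95794/27573 ≈ -3.4742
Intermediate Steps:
t = 316 (t = 297 + 19 = 316)
S = 54908 (S = -2*(-74*53)*7 = -(-7844)*7 = -2*(-27454) = 54908)
k = 54908
x(G, B) = 316 + G (x(G, B) = G + 316 = 316 + G)
(-21015 + (-249157 - 1*(-78584)))/(k + x(-78, H(-5))) = (-21015 + (-249157 - 1*(-78584)))/(54908 + (316 - 78)) = (-21015 + (-249157 + 78584))/(54908 + 238) = (-21015 - 170573)/55146 = -191588*1/55146 = -95794/27573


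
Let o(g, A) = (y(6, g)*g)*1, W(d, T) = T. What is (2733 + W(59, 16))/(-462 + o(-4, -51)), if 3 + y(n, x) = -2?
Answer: -2749/442 ≈ -6.2195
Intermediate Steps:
y(n, x) = -5 (y(n, x) = -3 - 2 = -5)
o(g, A) = -5*g (o(g, A) = -5*g*1 = -5*g)
(2733 + W(59, 16))/(-462 + o(-4, -51)) = (2733 + 16)/(-462 - 5*(-4)) = 2749/(-462 + 20) = 2749/(-442) = 2749*(-1/442) = -2749/442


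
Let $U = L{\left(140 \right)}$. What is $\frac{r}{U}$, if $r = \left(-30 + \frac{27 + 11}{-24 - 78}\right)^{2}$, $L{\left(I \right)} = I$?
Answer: $\frac{2399401}{364140} \approx 6.5892$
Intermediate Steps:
$U = 140$
$r = \frac{2399401}{2601}$ ($r = \left(-30 + \frac{38}{-102}\right)^{2} = \left(-30 + 38 \left(- \frac{1}{102}\right)\right)^{2} = \left(-30 - \frac{19}{51}\right)^{2} = \left(- \frac{1549}{51}\right)^{2} = \frac{2399401}{2601} \approx 922.49$)
$\frac{r}{U} = \frac{2399401}{2601 \cdot 140} = \frac{2399401}{2601} \cdot \frac{1}{140} = \frac{2399401}{364140}$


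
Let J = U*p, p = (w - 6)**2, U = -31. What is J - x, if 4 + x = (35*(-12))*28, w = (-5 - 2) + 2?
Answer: 8013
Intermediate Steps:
w = -5 (w = -7 + 2 = -5)
x = -11764 (x = -4 + (35*(-12))*28 = -4 - 420*28 = -4 - 11760 = -11764)
p = 121 (p = (-5 - 6)**2 = (-11)**2 = 121)
J = -3751 (J = -31*121 = -3751)
J - x = -3751 - 1*(-11764) = -3751 + 11764 = 8013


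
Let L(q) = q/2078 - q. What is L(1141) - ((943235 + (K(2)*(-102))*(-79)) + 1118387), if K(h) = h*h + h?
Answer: -4386887517/2078 ≈ -2.1111e+6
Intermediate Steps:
K(h) = h + h**2 (K(h) = h**2 + h = h + h**2)
L(q) = -2077*q/2078 (L(q) = q*(1/2078) - q = q/2078 - q = -2077*q/2078)
L(1141) - ((943235 + (K(2)*(-102))*(-79)) + 1118387) = -2077/2078*1141 - ((943235 + ((2*(1 + 2))*(-102))*(-79)) + 1118387) = -2369857/2078 - ((943235 + ((2*3)*(-102))*(-79)) + 1118387) = -2369857/2078 - ((943235 + (6*(-102))*(-79)) + 1118387) = -2369857/2078 - ((943235 - 612*(-79)) + 1118387) = -2369857/2078 - ((943235 + 48348) + 1118387) = -2369857/2078 - (991583 + 1118387) = -2369857/2078 - 1*2109970 = -2369857/2078 - 2109970 = -4386887517/2078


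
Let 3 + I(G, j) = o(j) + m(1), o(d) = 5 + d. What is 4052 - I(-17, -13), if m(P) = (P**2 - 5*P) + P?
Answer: 4066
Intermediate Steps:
m(P) = P**2 - 4*P
I(G, j) = -1 + j (I(G, j) = -3 + ((5 + j) + 1*(-4 + 1)) = -3 + ((5 + j) + 1*(-3)) = -3 + ((5 + j) - 3) = -3 + (2 + j) = -1 + j)
4052 - I(-17, -13) = 4052 - (-1 - 13) = 4052 - 1*(-14) = 4052 + 14 = 4066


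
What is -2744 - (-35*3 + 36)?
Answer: -2675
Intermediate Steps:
-2744 - (-35*3 + 36) = -2744 - (-105 + 36) = -2744 - 1*(-69) = -2744 + 69 = -2675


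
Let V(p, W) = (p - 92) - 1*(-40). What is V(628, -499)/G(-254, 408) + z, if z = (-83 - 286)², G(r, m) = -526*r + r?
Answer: 3026178321/22225 ≈ 1.3616e+5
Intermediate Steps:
G(r, m) = -525*r
V(p, W) = -52 + p (V(p, W) = (-92 + p) + 40 = -52 + p)
z = 136161 (z = (-369)² = 136161)
V(628, -499)/G(-254, 408) + z = (-52 + 628)/((-525*(-254))) + 136161 = 576/133350 + 136161 = 576*(1/133350) + 136161 = 96/22225 + 136161 = 3026178321/22225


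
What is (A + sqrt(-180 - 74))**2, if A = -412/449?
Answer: (412 - 449*I*sqrt(254))**2/201601 ≈ -253.16 - 29.248*I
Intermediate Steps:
A = -412/449 (A = -412*1/449 = -412/449 ≈ -0.91759)
(A + sqrt(-180 - 74))**2 = (-412/449 + sqrt(-180 - 74))**2 = (-412/449 + sqrt(-254))**2 = (-412/449 + I*sqrt(254))**2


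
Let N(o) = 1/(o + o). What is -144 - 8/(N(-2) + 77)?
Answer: -44240/307 ≈ -144.10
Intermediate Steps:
N(o) = 1/(2*o)
-144 - 8/(N(-2) + 77) = -144 - 8/((1/2)/(-2) + 77) = -144 - 8/((1/2)*(-1/2) + 77) = -144 - 8/(-1/4 + 77) = -144 - 8/307/4 = -144 - 8*4/307 = -144 - 32/307 = -44240/307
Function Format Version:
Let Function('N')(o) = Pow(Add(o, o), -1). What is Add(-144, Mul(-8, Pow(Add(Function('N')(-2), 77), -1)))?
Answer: Rational(-44240, 307) ≈ -144.10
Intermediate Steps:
Function('N')(o) = Mul(Rational(1, 2), Pow(o, -1)) (Function('N')(o) = Pow(Mul(2, o), -1) = Mul(Rational(1, 2), Pow(o, -1)))
Add(-144, Mul(-8, Pow(Add(Function('N')(-2), 77), -1))) = Add(-144, Mul(-8, Pow(Add(Mul(Rational(1, 2), Pow(-2, -1)), 77), -1))) = Add(-144, Mul(-8, Pow(Add(Mul(Rational(1, 2), Rational(-1, 2)), 77), -1))) = Add(-144, Mul(-8, Pow(Add(Rational(-1, 4), 77), -1))) = Add(-144, Mul(-8, Pow(Rational(307, 4), -1))) = Add(-144, Mul(-8, Rational(4, 307))) = Add(-144, Rational(-32, 307)) = Rational(-44240, 307)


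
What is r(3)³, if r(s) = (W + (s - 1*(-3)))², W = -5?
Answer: 1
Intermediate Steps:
r(s) = (-2 + s)² (r(s) = (-5 + (s - 1*(-3)))² = (-5 + (s + 3))² = (-5 + (3 + s))² = (-2 + s)²)
r(3)³ = ((-2 + 3)²)³ = (1²)³ = 1³ = 1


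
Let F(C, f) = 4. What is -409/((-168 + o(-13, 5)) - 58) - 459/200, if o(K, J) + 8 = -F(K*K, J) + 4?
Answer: -12803/23400 ≈ -0.54714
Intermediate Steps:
o(K, J) = -8 (o(K, J) = -8 + (-1*4 + 4) = -8 + (-4 + 4) = -8 + 0 = -8)
-409/((-168 + o(-13, 5)) - 58) - 459/200 = -409/((-168 - 8) - 58) - 459/200 = -409/(-176 - 58) - 459*1/200 = -409/(-234) - 459/200 = -409*(-1/234) - 459/200 = 409/234 - 459/200 = -12803/23400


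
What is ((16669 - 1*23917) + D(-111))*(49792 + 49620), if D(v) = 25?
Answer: -718052876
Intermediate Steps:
((16669 - 1*23917) + D(-111))*(49792 + 49620) = ((16669 - 1*23917) + 25)*(49792 + 49620) = ((16669 - 23917) + 25)*99412 = (-7248 + 25)*99412 = -7223*99412 = -718052876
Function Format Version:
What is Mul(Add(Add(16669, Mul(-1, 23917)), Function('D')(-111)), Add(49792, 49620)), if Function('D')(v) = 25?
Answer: -718052876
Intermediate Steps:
Mul(Add(Add(16669, Mul(-1, 23917)), Function('D')(-111)), Add(49792, 49620)) = Mul(Add(Add(16669, Mul(-1, 23917)), 25), Add(49792, 49620)) = Mul(Add(Add(16669, -23917), 25), 99412) = Mul(Add(-7248, 25), 99412) = Mul(-7223, 99412) = -718052876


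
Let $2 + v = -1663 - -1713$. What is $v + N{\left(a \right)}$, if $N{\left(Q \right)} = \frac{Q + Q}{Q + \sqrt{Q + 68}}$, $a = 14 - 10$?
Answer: $\frac{332}{7} + \frac{6 \sqrt{2}}{7} \approx 48.641$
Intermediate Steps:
$a = 4$
$N{\left(Q \right)} = \frac{2 Q}{Q + \sqrt{68 + Q}}$
$v = 48$ ($v = -2 - -50 = -2 + \left(-1663 + 1713\right) = -2 + 50 = 48$)
$v + N{\left(a \right)} = 48 + 2 \cdot 4 \frac{1}{4 + \sqrt{68 + 4}} = 48 + 2 \cdot 4 \frac{1}{4 + \sqrt{72}} = 48 + 2 \cdot 4 \frac{1}{4 + 6 \sqrt{2}} = 48 + \frac{8}{4 + 6 \sqrt{2}}$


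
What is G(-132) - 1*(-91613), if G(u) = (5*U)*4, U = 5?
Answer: 91713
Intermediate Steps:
G(u) = 100 (G(u) = (5*5)*4 = 25*4 = 100)
G(-132) - 1*(-91613) = 100 - 1*(-91613) = 100 + 91613 = 91713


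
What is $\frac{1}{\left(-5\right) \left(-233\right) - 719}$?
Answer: $\frac{1}{446} \approx 0.0022422$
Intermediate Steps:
$\frac{1}{\left(-5\right) \left(-233\right) - 719} = \frac{1}{1165 - 719} = \frac{1}{446}$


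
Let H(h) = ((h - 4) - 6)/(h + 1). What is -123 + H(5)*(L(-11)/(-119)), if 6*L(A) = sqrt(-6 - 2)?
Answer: -123 + 5*I*sqrt(2)/2142 ≈ -123.0 + 0.0033012*I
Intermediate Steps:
L(A) = I*sqrt(2)/3 (L(A) = sqrt(-6 - 2)/6 = sqrt(-8)/6 = (2*I*sqrt(2))/6 = I*sqrt(2)/3)
H(h) = (-10 + h)/(1 + h) (H(h) = ((-4 + h) - 6)/(1 + h) = (-10 + h)/(1 + h))
-123 + H(5)*(L(-11)/(-119)) = -123 + ((-10 + 5)/(1 + 5))*((I*sqrt(2)/3)/(-119)) = -123 + (-5/6)*((I*sqrt(2)/3)*(-1/119)) = -123 + ((1/6)*(-5))*(-I*sqrt(2)/357) = -123 - (-5)*I*sqrt(2)/2142 = -123 + 5*I*sqrt(2)/2142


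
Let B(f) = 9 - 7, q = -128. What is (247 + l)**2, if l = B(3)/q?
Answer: 249861249/4096 ≈ 61001.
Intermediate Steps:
B(f) = 2
l = -1/64 (l = 2/(-128) = 2*(-1/128) = -1/64 ≈ -0.015625)
(247 + l)**2 = (247 - 1/64)**2 = (15807/64)**2 = 249861249/4096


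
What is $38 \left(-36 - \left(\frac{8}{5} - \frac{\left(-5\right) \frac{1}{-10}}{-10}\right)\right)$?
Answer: $- \frac{14307}{10} \approx -1430.7$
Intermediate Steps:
$38 \left(-36 - \left(\frac{8}{5} - \frac{\left(-5\right) \frac{1}{-10}}{-10}\right)\right) = 38 \left(-36 - \left(\frac{8}{5} - \left(-5\right) \left(- \frac{1}{10}\right) \left(- \frac{1}{10}\right)\right)\right) = 38 \left(-36 + \left(- \frac{8}{5} + \frac{1}{2} \left(- \frac{1}{10}\right)\right)\right) = 38 \left(-36 - \frac{33}{20}\right) = 38 \left(- \frac{753}{20}\right) = - \frac{14307}{10}$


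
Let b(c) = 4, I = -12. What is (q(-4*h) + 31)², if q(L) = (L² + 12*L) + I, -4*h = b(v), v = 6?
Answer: 6889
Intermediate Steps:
h = -1 (h = -¼*4 = -1)
q(L) = -12 + L² + 12*L (q(L) = (L² + 12*L) - 12 = -12 + L² + 12*L)
(q(-4*h) + 31)² = ((-12 + (-4*(-1))² + 12*(-4*(-1))) + 31)² = ((-12 + 4² + 12*4) + 31)² = ((-12 + 16 + 48) + 31)² = (52 + 31)² = 83² = 6889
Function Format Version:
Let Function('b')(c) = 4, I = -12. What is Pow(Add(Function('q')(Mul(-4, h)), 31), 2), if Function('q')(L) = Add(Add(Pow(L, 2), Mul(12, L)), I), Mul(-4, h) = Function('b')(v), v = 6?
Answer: 6889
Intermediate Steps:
h = -1 (h = Mul(Rational(-1, 4), 4) = -1)
Function('q')(L) = Add(-12, Pow(L, 2), Mul(12, L)) (Function('q')(L) = Add(Add(Pow(L, 2), Mul(12, L)), -12) = Add(-12, Pow(L, 2), Mul(12, L)))
Pow(Add(Function('q')(Mul(-4, h)), 31), 2) = Pow(Add(Add(-12, Pow(Mul(-4, -1), 2), Mul(12, Mul(-4, -1))), 31), 2) = Pow(Add(Add(-12, Pow(4, 2), Mul(12, 4)), 31), 2) = Pow(Add(Add(-12, 16, 48), 31), 2) = Pow(Add(52, 31), 2) = Pow(83, 2) = 6889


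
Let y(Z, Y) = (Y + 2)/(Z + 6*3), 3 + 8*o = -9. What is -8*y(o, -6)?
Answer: 64/33 ≈ 1.9394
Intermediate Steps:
o = -3/2 (o = -3/8 + (1/8)*(-9) = -3/8 - 9/8 = -3/2 ≈ -1.5000)
y(Z, Y) = (2 + Y)/(18 + Z) (y(Z, Y) = (2 + Y)/(Z + 18) = (2 + Y)/(18 + Z))
-8*y(o, -6) = -8*(2 - 6)/(18 - 3/2) = -8*(-4)/33/2 = -16*(-4)/33 = -8*(-8/33) = 64/33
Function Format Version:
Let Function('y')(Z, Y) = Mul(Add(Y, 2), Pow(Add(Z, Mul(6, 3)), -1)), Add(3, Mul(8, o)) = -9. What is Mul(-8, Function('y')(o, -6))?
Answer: Rational(64, 33) ≈ 1.9394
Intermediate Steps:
o = Rational(-3, 2) (o = Add(Rational(-3, 8), Mul(Rational(1, 8), -9)) = Add(Rational(-3, 8), Rational(-9, 8)) = Rational(-3, 2) ≈ -1.5000)
Function('y')(Z, Y) = Mul(Pow(Add(18, Z), -1), Add(2, Y)) (Function('y')(Z, Y) = Mul(Add(2, Y), Pow(Add(Z, 18), -1)) = Mul(Add(2, Y), Pow(Add(18, Z), -1)) = Mul(Pow(Add(18, Z), -1), Add(2, Y)))
Mul(-8, Function('y')(o, -6)) = Mul(-8, Mul(Pow(Add(18, Rational(-3, 2)), -1), Add(2, -6))) = Mul(-8, Mul(Pow(Rational(33, 2), -1), -4)) = Mul(-8, Mul(Rational(2, 33), -4)) = Mul(-8, Rational(-8, 33)) = Rational(64, 33)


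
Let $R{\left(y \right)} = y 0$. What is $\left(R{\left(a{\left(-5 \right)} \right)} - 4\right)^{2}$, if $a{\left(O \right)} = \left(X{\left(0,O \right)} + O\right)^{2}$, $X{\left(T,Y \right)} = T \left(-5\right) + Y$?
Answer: $16$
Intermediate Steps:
$X{\left(T,Y \right)} = Y - 5 T$ ($X{\left(T,Y \right)} = - 5 T + Y = Y - 5 T$)
$a{\left(O \right)} = 4 O^{2}$ ($a{\left(O \right)} = \left(\left(O - 0\right) + O\right)^{2} = \left(\left(O + 0\right) + O\right)^{2} = \left(O + O\right)^{2} = \left(2 O\right)^{2} = 4 O^{2}$)
$R{\left(y \right)} = 0$
$\left(R{\left(a{\left(-5 \right)} \right)} - 4\right)^{2} = \left(0 - 4\right)^{2} = \left(-4\right)^{2} = 16$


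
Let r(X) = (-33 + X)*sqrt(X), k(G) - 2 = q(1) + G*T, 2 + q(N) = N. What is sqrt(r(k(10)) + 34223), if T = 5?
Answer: sqrt(34223 + 18*sqrt(51)) ≈ 185.34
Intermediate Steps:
q(N) = -2 + N
k(G) = 1 + 5*G (k(G) = 2 + ((-2 + 1) + G*5) = 2 + (-1 + 5*G) = 1 + 5*G)
r(X) = sqrt(X)*(-33 + X)
sqrt(r(k(10)) + 34223) = sqrt(sqrt(1 + 5*10)*(-33 + (1 + 5*10)) + 34223) = sqrt(sqrt(1 + 50)*(-33 + (1 + 50)) + 34223) = sqrt(sqrt(51)*(-33 + 51) + 34223) = sqrt(sqrt(51)*18 + 34223) = sqrt(18*sqrt(51) + 34223) = sqrt(34223 + 18*sqrt(51))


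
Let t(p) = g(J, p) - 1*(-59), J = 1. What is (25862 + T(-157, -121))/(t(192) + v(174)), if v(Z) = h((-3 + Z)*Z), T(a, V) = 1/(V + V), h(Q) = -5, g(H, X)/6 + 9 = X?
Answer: 2086201/92928 ≈ 22.450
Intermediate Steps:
g(H, X) = -54 + 6*X
T(a, V) = 1/(2*V)
v(Z) = -5
t(p) = 5 + 6*p (t(p) = (-54 + 6*p) - 1*(-59) = (-54 + 6*p) + 59 = 5 + 6*p)
(25862 + T(-157, -121))/(t(192) + v(174)) = (25862 + (½)/(-121))/((5 + 6*192) - 5) = (25862 + (½)*(-1/121))/((5 + 1152) - 5) = (25862 - 1/242)/(1157 - 5) = (6258603/242)/1152 = (6258603/242)*(1/1152) = 2086201/92928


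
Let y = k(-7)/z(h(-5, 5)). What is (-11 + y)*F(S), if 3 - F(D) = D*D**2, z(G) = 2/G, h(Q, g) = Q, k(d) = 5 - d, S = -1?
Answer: -164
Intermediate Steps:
y = -30 (y = (5 - 1*(-7))/((2/(-5))) = (5 + 7)/((2*(-1/5))) = 12/(-2/5) = 12*(-5/2) = -30)
F(D) = 3 - D**3 (F(D) = 3 - D*D**2 = 3 - D**3)
(-11 + y)*F(S) = (-11 - 30)*(3 - 1*(-1)**3) = -41*(3 - 1*(-1)) = -41*(3 + 1) = -41*4 = -164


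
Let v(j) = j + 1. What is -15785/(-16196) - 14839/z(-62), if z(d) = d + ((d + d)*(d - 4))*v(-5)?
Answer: 379024437/265598204 ≈ 1.4271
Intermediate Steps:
v(j) = 1 + j
z(d) = d - 8*d*(-4 + d) (z(d) = d + ((d + d)*(d - 4))*(1 - 5) = d + ((2*d)*(-4 + d))*(-4) = d + (2*d*(-4 + d))*(-4) = d - 8*d*(-4 + d))
-15785/(-16196) - 14839/z(-62) = -15785/(-16196) - 14839*(-1/(62*(33 - 8*(-62)))) = -15785*(-1/16196) - 14839*(-1/(62*(33 + 496))) = 15785/16196 - 14839/((-62*529)) = 15785/16196 - 14839/(-32798) = 15785/16196 - 14839*(-1/32798) = 15785/16196 + 14839/32798 = 379024437/265598204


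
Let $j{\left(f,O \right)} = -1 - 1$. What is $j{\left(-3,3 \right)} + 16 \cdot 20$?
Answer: $318$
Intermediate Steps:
$j{\left(f,O \right)} = -2$ ($j{\left(f,O \right)} = -1 - 1 = -2$)
$j{\left(-3,3 \right)} + 16 \cdot 20 = -2 + 16 \cdot 20 = -2 + 320 = 318$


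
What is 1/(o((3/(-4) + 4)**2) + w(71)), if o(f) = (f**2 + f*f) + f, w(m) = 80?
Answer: 128/40153 ≈ 0.0031878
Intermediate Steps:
o(f) = f + 2*f**2 (o(f) = (f**2 + f**2) + f = 2*f**2 + f = f + 2*f**2)
1/(o((3/(-4) + 4)**2) + w(71)) = 1/((3/(-4) + 4)**2*(1 + 2*(3/(-4) + 4)**2) + 80) = 1/((3*(-1/4) + 4)**2*(1 + 2*(3*(-1/4) + 4)**2) + 80) = 1/((-3/4 + 4)**2*(1 + 2*(-3/4 + 4)**2) + 80) = 1/((13/4)**2*(1 + 2*(13/4)**2) + 80) = 1/(169*(1 + 2*(169/16))/16 + 80) = 1/(169*(1 + 169/8)/16 + 80) = 1/((169/16)*(177/8) + 80) = 1/(29913/128 + 80) = 1/(40153/128) = 128/40153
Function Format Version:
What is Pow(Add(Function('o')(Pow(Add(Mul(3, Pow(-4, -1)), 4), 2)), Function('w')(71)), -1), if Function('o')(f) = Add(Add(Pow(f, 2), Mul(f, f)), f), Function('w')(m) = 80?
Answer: Rational(128, 40153) ≈ 0.0031878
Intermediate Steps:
Function('o')(f) = Add(f, Mul(2, Pow(f, 2))) (Function('o')(f) = Add(Add(Pow(f, 2), Pow(f, 2)), f) = Add(Mul(2, Pow(f, 2)), f) = Add(f, Mul(2, Pow(f, 2))))
Pow(Add(Function('o')(Pow(Add(Mul(3, Pow(-4, -1)), 4), 2)), Function('w')(71)), -1) = Pow(Add(Mul(Pow(Add(Mul(3, Pow(-4, -1)), 4), 2), Add(1, Mul(2, Pow(Add(Mul(3, Pow(-4, -1)), 4), 2)))), 80), -1) = Pow(Add(Mul(Pow(Add(Mul(3, Rational(-1, 4)), 4), 2), Add(1, Mul(2, Pow(Add(Mul(3, Rational(-1, 4)), 4), 2)))), 80), -1) = Pow(Add(Mul(Pow(Add(Rational(-3, 4), 4), 2), Add(1, Mul(2, Pow(Add(Rational(-3, 4), 4), 2)))), 80), -1) = Pow(Add(Mul(Pow(Rational(13, 4), 2), Add(1, Mul(2, Pow(Rational(13, 4), 2)))), 80), -1) = Pow(Add(Mul(Rational(169, 16), Add(1, Mul(2, Rational(169, 16)))), 80), -1) = Pow(Add(Mul(Rational(169, 16), Add(1, Rational(169, 8))), 80), -1) = Pow(Add(Mul(Rational(169, 16), Rational(177, 8)), 80), -1) = Pow(Add(Rational(29913, 128), 80), -1) = Pow(Rational(40153, 128), -1) = Rational(128, 40153)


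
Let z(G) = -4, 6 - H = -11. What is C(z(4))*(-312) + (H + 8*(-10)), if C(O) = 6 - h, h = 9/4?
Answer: -1233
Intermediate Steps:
H = 17 (H = 6 - 1*(-11) = 6 + 11 = 17)
h = 9/4 (h = 9*(1/4) = 9/4 ≈ 2.2500)
C(O) = 15/4 (C(O) = 6 - 1*9/4 = 6 - 9/4 = 15/4)
C(z(4))*(-312) + (H + 8*(-10)) = (15/4)*(-312) + (17 + 8*(-10)) = -1170 + (17 - 80) = -1170 - 63 = -1233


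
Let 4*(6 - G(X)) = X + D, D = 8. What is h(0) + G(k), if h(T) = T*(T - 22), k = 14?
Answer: 1/2 ≈ 0.50000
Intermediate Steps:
G(X) = 4 - X/4 (G(X) = 6 - (X + 8)/4 = 6 - (8 + X)/4 = 6 + (-2 - X/4) = 4 - X/4)
h(T) = T*(-22 + T)
h(0) + G(k) = 0*(-22 + 0) + (4 - 1/4*14) = 0*(-22) + (4 - 7/2) = 0 + 1/2 = 1/2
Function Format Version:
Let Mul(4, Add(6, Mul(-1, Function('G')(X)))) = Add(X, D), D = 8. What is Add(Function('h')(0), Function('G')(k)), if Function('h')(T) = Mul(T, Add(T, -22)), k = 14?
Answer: Rational(1, 2) ≈ 0.50000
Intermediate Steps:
Function('G')(X) = Add(4, Mul(Rational(-1, 4), X)) (Function('G')(X) = Add(6, Mul(Rational(-1, 4), Add(X, 8))) = Add(6, Mul(Rational(-1, 4), Add(8, X))) = Add(6, Add(-2, Mul(Rational(-1, 4), X))) = Add(4, Mul(Rational(-1, 4), X)))
Function('h')(T) = Mul(T, Add(-22, T))
Add(Function('h')(0), Function('G')(k)) = Add(Mul(0, Add(-22, 0)), Add(4, Mul(Rational(-1, 4), 14))) = Add(Mul(0, -22), Add(4, Rational(-7, 2))) = Add(0, Rational(1, 2)) = Rational(1, 2)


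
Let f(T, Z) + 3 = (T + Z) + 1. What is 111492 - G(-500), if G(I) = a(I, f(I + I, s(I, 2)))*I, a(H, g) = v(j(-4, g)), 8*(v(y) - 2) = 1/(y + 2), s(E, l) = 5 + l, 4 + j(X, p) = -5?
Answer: 1574763/14 ≈ 1.1248e+5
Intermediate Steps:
j(X, p) = -9 (j(X, p) = -4 - 5 = -9)
v(y) = 2 + 1/(8*(2 + y)) (v(y) = 2 + 1/(8*(y + 2)) = 2 + 1/(8*(2 + y)))
f(T, Z) = -2 + T + Z (f(T, Z) = -3 + ((T + Z) + 1) = -3 + (1 + T + Z) = -2 + T + Z)
a(H, g) = 111/56 (a(H, g) = (33 + 16*(-9))/(8*(2 - 9)) = (⅛)*(33 - 144)/(-7) = (⅛)*(-⅐)*(-111) = 111/56)
G(I) = 111*I/56
111492 - G(-500) = 111492 - 111*(-500)/56 = 111492 - 1*(-13875/14) = 111492 + 13875/14 = 1574763/14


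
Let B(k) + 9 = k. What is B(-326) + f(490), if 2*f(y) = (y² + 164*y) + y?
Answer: 160140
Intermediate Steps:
B(k) = -9 + k
f(y) = y²/2 + 165*y/2 (f(y) = ((y² + 164*y) + y)/2 = (y² + 165*y)/2 = y²/2 + 165*y/2)
B(-326) + f(490) = (-9 - 326) + (½)*490*(165 + 490) = -335 + (½)*490*655 = -335 + 160475 = 160140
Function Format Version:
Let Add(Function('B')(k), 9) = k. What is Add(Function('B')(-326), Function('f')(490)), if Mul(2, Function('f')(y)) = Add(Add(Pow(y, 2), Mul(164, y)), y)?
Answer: 160140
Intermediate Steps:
Function('B')(k) = Add(-9, k)
Function('f')(y) = Add(Mul(Rational(1, 2), Pow(y, 2)), Mul(Rational(165, 2), y)) (Function('f')(y) = Mul(Rational(1, 2), Add(Add(Pow(y, 2), Mul(164, y)), y)) = Mul(Rational(1, 2), Add(Pow(y, 2), Mul(165, y))) = Add(Mul(Rational(1, 2), Pow(y, 2)), Mul(Rational(165, 2), y)))
Add(Function('B')(-326), Function('f')(490)) = Add(Add(-9, -326), Mul(Rational(1, 2), 490, Add(165, 490))) = Add(-335, Mul(Rational(1, 2), 490, 655)) = Add(-335, 160475) = 160140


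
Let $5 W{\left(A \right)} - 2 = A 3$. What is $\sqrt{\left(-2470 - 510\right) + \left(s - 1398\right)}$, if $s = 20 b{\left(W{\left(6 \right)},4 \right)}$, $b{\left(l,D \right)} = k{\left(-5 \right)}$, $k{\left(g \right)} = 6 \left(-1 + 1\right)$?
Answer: $i \sqrt{4378} \approx 66.167 i$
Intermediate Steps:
$k{\left(g \right)} = 0$ ($k{\left(g \right)} = 6 \cdot 0 = 0$)
$W{\left(A \right)} = \frac{2}{5} + \frac{3 A}{5}$ ($W{\left(A \right)} = \frac{2}{5} + \frac{A 3}{5} = \frac{2}{5} + \frac{3 A}{5}$)
$b{\left(l,D \right)} = 0$
$s = 0$ ($s = 20 \cdot 0 = 0$)
$\sqrt{\left(-2470 - 510\right) + \left(s - 1398\right)} = \sqrt{\left(-2470 - 510\right) + \left(0 - 1398\right)} = \sqrt{\left(-2470 - 510\right) - 1398} = \sqrt{-2980 - 1398} = \sqrt{-4378} = i \sqrt{4378}$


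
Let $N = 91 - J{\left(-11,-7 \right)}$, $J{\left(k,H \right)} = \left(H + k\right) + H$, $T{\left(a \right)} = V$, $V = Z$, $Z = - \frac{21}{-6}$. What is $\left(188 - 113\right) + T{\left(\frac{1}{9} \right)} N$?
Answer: $481$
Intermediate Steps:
$Z = \frac{7}{2}$ ($Z = \left(-21\right) \left(- \frac{1}{6}\right) = \frac{7}{2} \approx 3.5$)
$V = \frac{7}{2} \approx 3.5$
$T{\left(a \right)} = \frac{7}{2}$
$J{\left(k,H \right)} = k + 2 H$
$N = 116$ ($N = 91 - \left(-11 + 2 \left(-7\right)\right) = 91 - \left(-11 - 14\right) = 91 - -25 = 91 + 25 = 116$)
$\left(188 - 113\right) + T{\left(\frac{1}{9} \right)} N = \left(188 - 113\right) + \frac{7}{2} \cdot 116 = 75 + 406 = 481$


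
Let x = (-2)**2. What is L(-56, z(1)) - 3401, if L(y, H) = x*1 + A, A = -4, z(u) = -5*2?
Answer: -3401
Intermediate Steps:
x = 4
z(u) = -10
L(y, H) = 0 (L(y, H) = 4*1 - 4 = 4 - 4 = 0)
L(-56, z(1)) - 3401 = 0 - 3401 = -3401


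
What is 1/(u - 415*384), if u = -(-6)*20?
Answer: -1/159240 ≈ -6.2798e-6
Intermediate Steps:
u = 120 (u = -1*(-120) = 120)
1/(u - 415*384) = 1/(120 - 415*384) = 1/(120 - 159360) = 1/(-159240) = -1/159240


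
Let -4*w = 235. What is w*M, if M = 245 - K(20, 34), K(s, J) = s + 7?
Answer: -25615/2 ≈ -12808.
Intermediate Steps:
K(s, J) = 7 + s
w = -235/4 (w = -¼*235 = -235/4 ≈ -58.750)
M = 218 (M = 245 - (7 + 20) = 245 - 1*27 = 245 - 27 = 218)
w*M = -235/4*218 = -25615/2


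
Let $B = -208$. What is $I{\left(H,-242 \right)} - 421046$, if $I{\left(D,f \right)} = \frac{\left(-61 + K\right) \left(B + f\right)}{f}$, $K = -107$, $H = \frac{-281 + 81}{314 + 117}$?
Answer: $- \frac{50984366}{121} \approx -4.2136 \cdot 10^{5}$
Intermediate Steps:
$H = - \frac{200}{431} \approx -0.46404$
$I{\left(D,f \right)} = \frac{34944 - 168 f}{f}$ ($I{\left(D,f \right)} = \frac{\left(-61 - 107\right) \left(-208 + f\right)}{f} = \frac{\left(-168\right) \left(-208 + f\right)}{f} = \frac{34944 - 168 f}{f}$)
$I{\left(H,-242 \right)} - 421046 = \left(-168 + \frac{34944}{-242}\right) - 421046 = \left(-168 + 34944 \left(- \frac{1}{242}\right)\right) - 421046 = \left(-168 - \frac{17472}{121}\right) - 421046 = - \frac{37800}{121} - 421046 = - \frac{50984366}{121}$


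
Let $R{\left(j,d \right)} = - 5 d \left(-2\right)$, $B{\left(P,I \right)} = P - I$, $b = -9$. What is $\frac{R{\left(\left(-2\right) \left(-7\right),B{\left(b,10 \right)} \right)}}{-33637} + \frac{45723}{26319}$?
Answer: $\frac{514328387}{295097401} \approx 1.7429$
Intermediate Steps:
$R{\left(j,d \right)} = 10 d$
$\frac{R{\left(\left(-2\right) \left(-7\right),B{\left(b,10 \right)} \right)}}{-33637} + \frac{45723}{26319} = \frac{10 \left(-9 - 10\right)}{-33637} + \frac{45723}{26319} = 10 \left(-9 - 10\right) \left(- \frac{1}{33637}\right) + 45723 \cdot \frac{1}{26319} = 10 \left(-19\right) \left(- \frac{1}{33637}\right) + \frac{15241}{8773} = \left(-190\right) \left(- \frac{1}{33637}\right) + \frac{15241}{8773} = \frac{190}{33637} + \frac{15241}{8773} = \frac{514328387}{295097401}$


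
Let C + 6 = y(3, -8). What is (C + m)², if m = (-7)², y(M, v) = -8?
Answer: 1225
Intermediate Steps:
C = -14 (C = -6 - 8 = -14)
m = 49
(C + m)² = (-14 + 49)² = 35² = 1225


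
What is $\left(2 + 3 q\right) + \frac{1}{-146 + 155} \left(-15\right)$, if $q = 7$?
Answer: $\frac{64}{3} \approx 21.333$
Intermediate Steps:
$\left(2 + 3 q\right) + \frac{1}{-146 + 155} \left(-15\right) = \left(2 + 3 \cdot 7\right) + \frac{1}{-146 + 155} \left(-15\right) = \left(2 + 21\right) + \frac{1}{9} \left(-15\right) = 23 + \frac{1}{9} \left(-15\right) = 23 - \frac{5}{3} = \frac{64}{3}$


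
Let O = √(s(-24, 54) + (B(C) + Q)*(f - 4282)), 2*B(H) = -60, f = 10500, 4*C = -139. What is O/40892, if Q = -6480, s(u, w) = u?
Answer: I*√10119801/20446 ≈ 0.15559*I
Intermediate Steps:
C = -139/4 (C = (¼)*(-139) = -139/4 ≈ -34.750)
B(H) = -30 (B(H) = (½)*(-60) = -30)
O = 2*I*√10119801 (O = √(-24 + (-30 - 6480)*(10500 - 4282)) = √(-24 - 6510*6218) = √(-24 - 40479180) = √(-40479204) = 2*I*√10119801 ≈ 6362.3*I)
O/40892 = (2*I*√10119801)/40892 = (2*I*√10119801)*(1/40892) = I*√10119801/20446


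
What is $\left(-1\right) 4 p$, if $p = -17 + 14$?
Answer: $12$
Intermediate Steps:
$p = -3$
$\left(-1\right) 4 p = \left(-1\right) 4 \left(-3\right) = \left(-4\right) \left(-3\right) = 12$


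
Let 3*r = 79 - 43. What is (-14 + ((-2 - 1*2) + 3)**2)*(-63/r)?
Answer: 273/4 ≈ 68.250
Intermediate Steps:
r = 12 (r = (79 - 43)/3 = (1/3)*36 = 12)
(-14 + ((-2 - 1*2) + 3)**2)*(-63/r) = (-14 + ((-2 - 1*2) + 3)**2)*(-63/12) = (-14 + ((-2 - 2) + 3)**2)*(-63*1/12) = (-14 + (-4 + 3)**2)*(-21/4) = (-14 + (-1)**2)*(-21/4) = (-14 + 1)*(-21/4) = -13*(-21/4) = 273/4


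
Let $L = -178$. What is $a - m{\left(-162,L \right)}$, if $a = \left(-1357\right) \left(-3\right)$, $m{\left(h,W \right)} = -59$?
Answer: $4130$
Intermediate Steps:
$a = 4071$
$a - m{\left(-162,L \right)} = 4071 - -59 = 4071 + 59 = 4130$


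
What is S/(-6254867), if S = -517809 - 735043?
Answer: 1252852/6254867 ≈ 0.20030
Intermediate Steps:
S = -1252852
S/(-6254867) = -1252852/(-6254867) = -1252852*(-1/6254867) = 1252852/6254867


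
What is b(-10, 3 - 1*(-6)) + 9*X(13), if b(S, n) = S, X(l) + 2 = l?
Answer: 89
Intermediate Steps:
X(l) = -2 + l
b(-10, 3 - 1*(-6)) + 9*X(13) = -10 + 9*(-2 + 13) = -10 + 9*11 = -10 + 99 = 89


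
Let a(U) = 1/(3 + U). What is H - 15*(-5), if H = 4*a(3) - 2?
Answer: 221/3 ≈ 73.667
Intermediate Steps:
H = -4/3 (H = 4/(3 + 3) - 2 = 4/6 - 2 = 4*(1/6) - 2 = 2/3 - 2 = -4/3 ≈ -1.3333)
H - 15*(-5) = -4/3 - 15*(-5) = -4/3 + 75 = 221/3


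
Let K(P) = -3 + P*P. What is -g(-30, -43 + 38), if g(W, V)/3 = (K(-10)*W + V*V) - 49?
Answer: 8802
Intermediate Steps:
K(P) = -3 + P²
g(W, V) = -147 + 3*V² + 291*W (g(W, V) = 3*(((-3 + (-10)²)*W + V*V) - 49) = 3*(((-3 + 100)*W + V²) - 49) = 3*((97*W + V²) - 49) = 3*((V² + 97*W) - 49) = 3*(-49 + V² + 97*W) = -147 + 3*V² + 291*W)
-g(-30, -43 + 38) = -(-147 + 3*(-43 + 38)² + 291*(-30)) = -(-147 + 3*(-5)² - 8730) = -(-147 + 3*25 - 8730) = -(-147 + 75 - 8730) = -1*(-8802) = 8802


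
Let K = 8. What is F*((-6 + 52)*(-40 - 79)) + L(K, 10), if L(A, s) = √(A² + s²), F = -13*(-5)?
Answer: -355810 + 2*√41 ≈ -3.5580e+5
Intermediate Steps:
F = 65
F*((-6 + 52)*(-40 - 79)) + L(K, 10) = 65*((-6 + 52)*(-40 - 79)) + √(8² + 10²) = 65*(46*(-119)) + √(64 + 100) = 65*(-5474) + √164 = -355810 + 2*√41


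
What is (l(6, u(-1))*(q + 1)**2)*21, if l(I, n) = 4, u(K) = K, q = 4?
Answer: 2100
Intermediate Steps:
(l(6, u(-1))*(q + 1)**2)*21 = (4*(4 + 1)**2)*21 = (4*5**2)*21 = (4*25)*21 = 100*21 = 2100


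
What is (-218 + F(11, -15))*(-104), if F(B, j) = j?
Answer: 24232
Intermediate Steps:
(-218 + F(11, -15))*(-104) = (-218 - 15)*(-104) = -233*(-104) = 24232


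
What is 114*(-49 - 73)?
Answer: -13908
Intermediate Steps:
114*(-49 - 73) = 114*(-122) = -13908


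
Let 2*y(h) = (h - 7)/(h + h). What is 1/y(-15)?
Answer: 30/11 ≈ 2.7273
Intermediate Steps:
y(h) = (-7 + h)/(4*h) (y(h) = ((h - 7)/(h + h))/2 = ((-7 + h)/((2*h)))/2 = ((-7 + h)*(1/(2*h)))/2 = ((-7 + h)/(2*h))/2 = (-7 + h)/(4*h))
1/y(-15) = 1/((¼)*(-7 - 15)/(-15)) = 1/((¼)*(-1/15)*(-22)) = 1/(11/30) = 30/11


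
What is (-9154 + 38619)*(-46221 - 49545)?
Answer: -2821745190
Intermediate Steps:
(-9154 + 38619)*(-46221 - 49545) = 29465*(-95766) = -2821745190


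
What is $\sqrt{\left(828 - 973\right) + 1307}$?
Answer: $\sqrt{1162} \approx 34.088$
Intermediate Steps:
$\sqrt{\left(828 - 973\right) + 1307} = \sqrt{-145 + 1307} = \sqrt{1162}$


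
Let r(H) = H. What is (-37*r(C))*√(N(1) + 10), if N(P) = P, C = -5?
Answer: 185*√11 ≈ 613.58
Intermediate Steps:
(-37*r(C))*√(N(1) + 10) = (-37*(-5))*√(1 + 10) = 185*√11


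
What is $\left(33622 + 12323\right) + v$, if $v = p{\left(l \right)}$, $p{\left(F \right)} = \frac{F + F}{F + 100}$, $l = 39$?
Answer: $\frac{6386433}{139} \approx 45946.0$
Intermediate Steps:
$p{\left(F \right)} = \frac{2 F}{100 + F}$
$v = \frac{78}{139}$ ($v = 2 \cdot 39 \frac{1}{100 + 39} = 2 \cdot 39 \cdot \frac{1}{139} = \frac{78}{139} \approx 0.56115$)
$\left(33622 + 12323\right) + v = \left(33622 + 12323\right) + \frac{78}{139} = 45945 + \frac{78}{139} = \frac{6386433}{139}$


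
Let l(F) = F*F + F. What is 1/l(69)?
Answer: 1/4830 ≈ 0.00020704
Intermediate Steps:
l(F) = F + F**2 (l(F) = F**2 + F = F + F**2)
1/l(69) = 1/(69*(1 + 69)) = 1/(69*70) = 1/4830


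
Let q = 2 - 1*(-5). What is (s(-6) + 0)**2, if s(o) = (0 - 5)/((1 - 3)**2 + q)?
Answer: 25/121 ≈ 0.20661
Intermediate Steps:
q = 7 (q = 2 + 5 = 7)
s(o) = -5/11 (s(o) = (0 - 5)/((1 - 3)**2 + 7) = -5/((-2)**2 + 7) = -5/(4 + 7) = -5/11)
(s(-6) + 0)**2 = (-5/11 + 0)**2 = (-5/11)**2 = 25/121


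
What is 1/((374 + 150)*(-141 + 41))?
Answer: -1/52400 ≈ -1.9084e-5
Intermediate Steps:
1/((374 + 150)*(-141 + 41)) = 1/(524*(-100)) = (1/524)*(-1/100) = -1/52400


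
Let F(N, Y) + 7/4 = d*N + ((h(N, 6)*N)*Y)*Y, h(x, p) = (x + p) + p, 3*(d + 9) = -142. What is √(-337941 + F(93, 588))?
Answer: √13503387913/2 ≈ 58102.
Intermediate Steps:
d = -169/3 (d = -9 + (⅓)*(-142) = -9 - 142/3 = -169/3 ≈ -56.333)
h(x, p) = x + 2*p (h(x, p) = (p + x) + p = x + 2*p)
F(N, Y) = -7/4 - 169*N/3 + N*Y²*(12 + N) (F(N, Y) = -7/4 + (-169*N/3 + (((N + 2*6)*N)*Y)*Y) = -7/4 + (-169*N/3 + (((N + 12)*N)*Y)*Y) = -7/4 + (-169*N/3 + (((12 + N)*N)*Y)*Y) = -7/4 + (-169*N/3 + ((N*(12 + N))*Y)*Y) = -7/4 + (-169*N/3 + (N*Y*(12 + N))*Y) = -7/4 + (-169*N/3 + N*Y²*(12 + N)) = -7/4 - 169*N/3 + N*Y²*(12 + N))
√(-337941 + F(93, 588)) = √(-337941 + (-7/4 - 169/3*93 + 93*588²*(12 + 93))) = √(-337941 + (-7/4 - 5239 + 93*345744*105)) = √(-337941 + (-7/4 - 5239 + 3376190160)) = √(-337941 + 13504739677/4) = √(13503387913/4) = √13503387913/2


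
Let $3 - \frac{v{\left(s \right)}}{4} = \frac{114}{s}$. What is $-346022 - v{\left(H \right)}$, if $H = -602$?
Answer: $- \frac{104156462}{301} \approx -3.4604 \cdot 10^{5}$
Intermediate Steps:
$v{\left(s \right)} = 12 - \frac{456}{s}$ ($v{\left(s \right)} = 12 - 4 \frac{114}{s} = 12 - \frac{456}{s}$)
$-346022 - v{\left(H \right)} = -346022 - \left(12 - \frac{456}{-602}\right) = -346022 - \left(12 - - \frac{228}{301}\right) = -346022 - \left(12 + \frac{228}{301}\right) = -346022 - \frac{3840}{301} = - \frac{104156462}{301}$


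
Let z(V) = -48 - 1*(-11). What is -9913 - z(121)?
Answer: -9876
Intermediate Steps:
z(V) = -37 (z(V) = -48 + 11 = -37)
-9913 - z(121) = -9913 - 1*(-37) = -9913 + 37 = -9876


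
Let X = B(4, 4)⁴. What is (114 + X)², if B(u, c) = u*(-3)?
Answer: 434722500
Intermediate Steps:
B(u, c) = -3*u
X = 20736 (X = (-3*4)⁴ = (-12)⁴ = 20736)
(114 + X)² = (114 + 20736)² = 20850² = 434722500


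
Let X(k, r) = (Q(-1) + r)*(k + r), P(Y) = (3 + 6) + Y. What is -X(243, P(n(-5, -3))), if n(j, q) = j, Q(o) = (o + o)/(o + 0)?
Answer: -1482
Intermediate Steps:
Q(o) = 2 (Q(o) = (2*o)/o = 2)
P(Y) = 9 + Y
X(k, r) = (2 + r)*(k + r)
-X(243, P(n(-5, -3))) = -((9 - 5)² + 2*243 + 2*(9 - 5) + 243*(9 - 5)) = -(4² + 486 + 2*4 + 243*4) = -(16 + 486 + 8 + 972) = -1*1482 = -1482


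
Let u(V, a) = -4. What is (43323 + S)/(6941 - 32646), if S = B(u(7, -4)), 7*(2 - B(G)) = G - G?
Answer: -8665/5141 ≈ -1.6855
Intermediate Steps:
B(G) = 2 (B(G) = 2 - (G - G)/7 = 2 - ⅐*0 = 2 + 0 = 2)
S = 2
(43323 + S)/(6941 - 32646) = (43323 + 2)/(6941 - 32646) = 43325/(-25705) = 43325*(-1/25705) = -8665/5141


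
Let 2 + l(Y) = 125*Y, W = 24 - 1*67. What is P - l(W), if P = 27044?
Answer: 32421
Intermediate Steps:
W = -43 (W = 24 - 67 = -43)
l(Y) = -2 + 125*Y
P - l(W) = 27044 - (-2 + 125*(-43)) = 27044 - (-2 - 5375) = 27044 - 1*(-5377) = 27044 + 5377 = 32421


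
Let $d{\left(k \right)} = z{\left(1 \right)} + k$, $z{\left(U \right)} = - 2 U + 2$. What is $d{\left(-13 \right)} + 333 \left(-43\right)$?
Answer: $-14332$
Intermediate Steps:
$z{\left(U \right)} = 2 - 2 U$
$d{\left(k \right)} = k$ ($d{\left(k \right)} = \left(2 - 2\right) + k = 0 + k = k$)
$d{\left(-13 \right)} + 333 \left(-43\right) = -13 + 333 \left(-43\right) = -13 - 14319 = -14332$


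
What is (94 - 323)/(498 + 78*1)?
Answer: -229/576 ≈ -0.39757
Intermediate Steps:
(94 - 323)/(498 + 78*1) = -229/(498 + 78) = -229/576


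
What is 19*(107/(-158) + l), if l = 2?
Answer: 3971/158 ≈ 25.133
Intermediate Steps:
19*(107/(-158) + l) = 19*(107/(-158) + 2) = 19*(107*(-1/158) + 2) = 19*(-107/158 + 2) = 19*(209/158) = 3971/158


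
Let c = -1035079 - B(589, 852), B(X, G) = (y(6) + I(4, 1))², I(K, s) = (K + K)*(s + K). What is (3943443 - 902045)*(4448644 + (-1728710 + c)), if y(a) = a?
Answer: 5117879029122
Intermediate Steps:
I(K, s) = 2*K*(K + s) (I(K, s) = (2*K)*(K + s) = 2*K*(K + s))
B(X, G) = 2116 (B(X, G) = (6 + 2*4*(4 + 1))² = (6 + 2*4*5)² = (6 + 40)² = 46² = 2116)
c = -1037195 (c = -1035079 - 1*2116 = -1035079 - 2116 = -1037195)
(3943443 - 902045)*(4448644 + (-1728710 + c)) = (3943443 - 902045)*(4448644 + (-1728710 - 1037195)) = 3041398*(4448644 - 2765905) = 3041398*1682739 = 5117879029122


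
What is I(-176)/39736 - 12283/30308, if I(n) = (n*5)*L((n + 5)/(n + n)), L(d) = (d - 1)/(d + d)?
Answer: -10130935891/25742311956 ≈ -0.39355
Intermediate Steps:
L(d) = (-1 + d)/(2*d) (L(d) = (-1 + d)/((2*d)) = (-1 + d)*(1/(2*d)) = (-1 + d)/(2*d))
I(n) = 5*n²*(-1 + (5 + n)/(2*n))/(5 + n) (I(n) = (n*5)*((-1 + (n + 5)/(n + n))/(2*(((n + 5)/(n + n))))) = (5*n)*((-1 + (5 + n)/((2*n)))/(2*(((5 + n)/((2*n)))))) = (5*n)*((-1 + (5 + n)*(1/(2*n)))/(2*(((5 + n)*(1/(2*n)))))) = (5*n)*((-1 + (5 + n)/(2*n))/(2*(((5 + n)/(2*n))))) = (5*n)*((2*n/(5 + n))*(-1 + (5 + n)/(2*n))/2) = (5*n)*(n*(-1 + (5 + n)/(2*n))/(5 + n)) = 5*n²*(-1 + (5 + n)/(2*n))/(5 + n))
I(-176)/39736 - 12283/30308 = ((5/2)*(-176)*(5 - 1*(-176))/(5 - 176))/39736 - 12283/30308 = ((5/2)*(-176)*(5 + 176)/(-171))*(1/39736) - 12283*1/30308 = ((5/2)*(-176)*(-1/171)*181)*(1/39736) - 12283/30308 = (79640/171)*(1/39736) - 12283/30308 = 9955/849357 - 12283/30308 = -10130935891/25742311956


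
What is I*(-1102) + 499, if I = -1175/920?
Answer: 175393/92 ≈ 1906.4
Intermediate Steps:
I = -235/184 (I = -1175*1/920 = -235/184 ≈ -1.2772)
I*(-1102) + 499 = -235/184*(-1102) + 499 = 129485/92 + 499 = 175393/92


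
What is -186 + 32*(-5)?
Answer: -346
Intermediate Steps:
-186 + 32*(-5) = -186 - 160 = -346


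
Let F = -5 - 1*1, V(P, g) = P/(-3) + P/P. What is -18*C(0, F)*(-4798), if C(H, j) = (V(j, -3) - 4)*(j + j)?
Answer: 1036368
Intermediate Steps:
V(P, g) = 1 - P/3 (V(P, g) = P*(-1/3) + 1 = -P/3 + 1 = 1 - P/3)
F = -6 (F = -5 - 1 = -6)
C(H, j) = 2*j*(-3 - j/3) (C(H, j) = ((1 - j/3) - 4)*(j + j) = (-3 - j/3)*(2*j) = 2*j*(-3 - j/3))
-18*C(0, F)*(-4798) = -(-12)*(-6)*(9 - 6)*(-4798) = -(-12)*(-6)*3*(-4798) = -18*12*(-4798) = -216*(-4798) = 1036368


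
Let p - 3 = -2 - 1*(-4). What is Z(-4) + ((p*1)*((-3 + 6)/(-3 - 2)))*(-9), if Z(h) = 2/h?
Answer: 53/2 ≈ 26.500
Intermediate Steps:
p = 5 (p = 3 + (-2 - 1*(-4)) = 3 + (-2 + 4) = 3 + 2 = 5)
Z(-4) + ((p*1)*((-3 + 6)/(-3 - 2)))*(-9) = 2/(-4) + ((5*1)*((-3 + 6)/(-3 - 2)))*(-9) = 2*(-1/4) + (5*(3/(-5)))*(-9) = -1/2 + (5*(3*(-1/5)))*(-9) = -1/2 + (5*(-3/5))*(-9) = -1/2 - 3*(-9) = -1/2 + 27 = 53/2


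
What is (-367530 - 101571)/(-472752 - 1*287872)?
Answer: 469101/760624 ≈ 0.61673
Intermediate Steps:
(-367530 - 101571)/(-472752 - 1*287872) = -469101/(-472752 - 287872) = -469101/(-760624) = -469101*(-1/760624) = 469101/760624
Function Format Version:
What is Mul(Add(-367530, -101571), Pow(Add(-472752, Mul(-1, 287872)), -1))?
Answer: Rational(469101, 760624) ≈ 0.61673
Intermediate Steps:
Mul(Add(-367530, -101571), Pow(Add(-472752, Mul(-1, 287872)), -1)) = Mul(-469101, Pow(Add(-472752, -287872), -1)) = Mul(-469101, Pow(-760624, -1)) = Mul(-469101, Rational(-1, 760624)) = Rational(469101, 760624)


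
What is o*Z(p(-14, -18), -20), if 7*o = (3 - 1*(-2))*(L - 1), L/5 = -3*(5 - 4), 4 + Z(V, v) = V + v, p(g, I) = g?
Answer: 3040/7 ≈ 434.29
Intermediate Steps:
Z(V, v) = -4 + V + v (Z(V, v) = -4 + (V + v) = -4 + V + v)
L = -15 (L = 5*(-3*(5 - 4)) = 5*(-3*1) = 5*(-3) = -15)
o = -80/7 (o = ((3 - 1*(-2))*(-15 - 1))/7 = ((3 + 2)*(-16))/7 = (5*(-16))/7 = (⅐)*(-80) = -80/7 ≈ -11.429)
o*Z(p(-14, -18), -20) = -80*(-4 - 14 - 20)/7 = -80/7*(-38) = 3040/7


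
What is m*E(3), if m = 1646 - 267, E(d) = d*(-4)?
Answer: -16548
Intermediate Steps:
E(d) = -4*d
m = 1379
m*E(3) = 1379*(-4*3) = 1379*(-12) = -16548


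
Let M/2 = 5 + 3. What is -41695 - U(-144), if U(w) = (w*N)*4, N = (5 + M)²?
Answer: 212321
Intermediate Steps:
M = 16 (M = 2*(5 + 3) = 2*8 = 16)
N = 441 (N = (5 + 16)² = 21² = 441)
U(w) = 1764*w (U(w) = (w*441)*4 = (441*w)*4 = 1764*w)
-41695 - U(-144) = -41695 - 1764*(-144) = -41695 - 1*(-254016) = -41695 + 254016 = 212321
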